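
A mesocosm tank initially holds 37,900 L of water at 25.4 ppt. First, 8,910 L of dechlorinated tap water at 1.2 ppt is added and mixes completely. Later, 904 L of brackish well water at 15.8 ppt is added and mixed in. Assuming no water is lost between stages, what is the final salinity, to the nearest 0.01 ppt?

Mass of salt is conserved:
Initial salt = 37,900×25.4 = 962,660
After stage 1: salt = 962,660 + 8,910×1.2 = 973,352; volume = 46,810 L; S = 20.794 ppt
After stage 2: salt = 973,352 + 904×15.8 = 987,635.2; volume = 47,714 L
S = 987,635.2 / 47,714 = 20.6991 ppt

20.70 ppt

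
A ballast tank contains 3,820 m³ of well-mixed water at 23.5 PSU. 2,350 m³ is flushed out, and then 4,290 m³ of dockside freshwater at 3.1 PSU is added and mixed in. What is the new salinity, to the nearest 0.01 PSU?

Remaining after removal: 1,470 m³ at 23.5 PSU (salt = 34,545)
After addition: salt = 34,545 + 4,290×3.1 = 47,844; volume = 5,760 m³
S = 47,844 / 5,760 = 8.3063 PSU

8.31 PSU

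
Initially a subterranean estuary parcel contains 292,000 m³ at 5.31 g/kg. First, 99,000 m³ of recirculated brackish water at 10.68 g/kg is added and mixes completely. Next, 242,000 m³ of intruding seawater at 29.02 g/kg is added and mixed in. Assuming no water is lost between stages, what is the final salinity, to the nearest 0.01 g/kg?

15.21 g/kg

Mass of salt is conserved:
Initial salt = 292,000×5.31 = 1,550,520
After stage 1: salt = 1,550,520 + 99,000×10.68 = 2,607,840; volume = 391,000 m³; S = 6.67 g/kg
After stage 2: salt = 2,607,840 + 242,000×29.02 = 9,630,680; volume = 633,000 m³
S = 9,630,680 / 633,000 = 15.2143 g/kg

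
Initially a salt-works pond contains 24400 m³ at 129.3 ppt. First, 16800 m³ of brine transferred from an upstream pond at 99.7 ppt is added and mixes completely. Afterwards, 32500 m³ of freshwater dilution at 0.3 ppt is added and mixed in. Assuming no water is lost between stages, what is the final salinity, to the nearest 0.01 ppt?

65.67 ppt

Weighted by volume,
Initial salt = 24,400×129.3 = 3,154,920
After stage 1: salt = 3,154,920 + 16,800×99.7 = 4,829,880; volume = 41,200 m³; S = 117.23 ppt
After stage 2: salt = 4,829,880 + 32,500×0.3 = 4,839,630; volume = 73,700 m³
S = 4,839,630 / 73,700 = 65.6666 ppt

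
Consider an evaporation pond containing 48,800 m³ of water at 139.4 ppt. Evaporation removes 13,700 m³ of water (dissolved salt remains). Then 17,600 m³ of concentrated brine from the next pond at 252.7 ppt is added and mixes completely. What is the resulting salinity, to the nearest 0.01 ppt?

After evaporation: salt = 48,800×139.4 = 6,802,720; volume = 48,800 − 13,700 = 35,100 m³
After mixing: salt = 6,802,720 + 17,600×252.7 = 11,250,240; volume = 35,100 + 17,600 = 52,700 m³
S = 11,250,240 / 52,700 = 213.477 ppt

213.48 ppt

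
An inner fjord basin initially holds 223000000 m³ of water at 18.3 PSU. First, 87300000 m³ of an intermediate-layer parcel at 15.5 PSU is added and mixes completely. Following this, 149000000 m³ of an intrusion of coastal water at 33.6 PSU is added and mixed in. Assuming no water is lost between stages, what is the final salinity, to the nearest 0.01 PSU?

22.73 PSU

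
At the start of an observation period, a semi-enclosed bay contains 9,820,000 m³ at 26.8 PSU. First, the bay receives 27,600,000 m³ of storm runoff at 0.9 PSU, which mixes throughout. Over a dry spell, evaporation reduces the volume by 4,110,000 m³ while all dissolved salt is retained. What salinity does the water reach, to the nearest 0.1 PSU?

8.6 PSU

After mixing: salt = 9,820,000×26.8 + 27,600,000×0.9 = 288,016,000; volume = 37,420,000 m³
After evaporation: salt unchanged = 288,016,000; volume = 37,420,000 − 4,110,000 = 33,310,000 m³
S = 288,016,000 / 33,310,000 = 8.6465 PSU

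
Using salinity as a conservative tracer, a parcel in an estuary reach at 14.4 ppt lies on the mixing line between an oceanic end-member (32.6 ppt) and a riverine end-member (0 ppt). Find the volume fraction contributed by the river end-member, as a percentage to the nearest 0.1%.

Let f be the freshwater fraction. Salt balance per unit volume:
f×0 + (1−f)×32.6 = 14.4
f = (32.6 − 14.4) / (32.6 − 0) = 18.2/32.6 = 0.5583

55.8%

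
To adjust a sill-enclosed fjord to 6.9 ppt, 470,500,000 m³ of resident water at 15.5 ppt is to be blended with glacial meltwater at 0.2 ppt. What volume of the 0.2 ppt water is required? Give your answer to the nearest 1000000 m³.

604000000 m³

Salt balance: 470,500,000×15.5 + V×0.2 = (470,500,000+V)×6.9
7,292,750,000 + 0.2V = 3,246,450,000 + 6.9V
4,046,300,000 = 6.7V
V = 603,925,373.13 m³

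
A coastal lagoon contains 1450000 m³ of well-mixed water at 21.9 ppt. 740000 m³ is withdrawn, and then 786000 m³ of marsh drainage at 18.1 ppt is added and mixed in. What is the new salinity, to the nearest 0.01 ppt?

19.90 ppt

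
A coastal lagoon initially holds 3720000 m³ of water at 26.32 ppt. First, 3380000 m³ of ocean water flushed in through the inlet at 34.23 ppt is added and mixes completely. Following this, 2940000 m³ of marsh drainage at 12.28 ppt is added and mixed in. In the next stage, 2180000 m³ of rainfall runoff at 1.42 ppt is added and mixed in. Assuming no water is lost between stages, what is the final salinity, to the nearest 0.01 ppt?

20.69 ppt

Conserving salt mass:
Initial salt = 3,720,000×26.32 = 97,910,400
After stage 1: salt = 97,910,400 + 3,380,000×34.23 = 213,607,800; volume = 7,100,000 m³; S = 30.086 ppt
After stage 2: salt = 213,607,800 + 2,940,000×12.28 = 249,711,000; volume = 10,040,000 m³; S = 24.872 ppt
After stage 3: salt = 249,711,000 + 2,180,000×1.42 = 252,806,600; volume = 12,220,000 m³
S = 252,806,600 / 12,220,000 = 20.6879 ppt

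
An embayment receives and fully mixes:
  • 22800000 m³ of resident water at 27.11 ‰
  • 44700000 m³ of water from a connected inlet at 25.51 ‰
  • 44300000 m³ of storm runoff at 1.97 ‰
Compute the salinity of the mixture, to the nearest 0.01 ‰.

Weighted by volume,
salt = 22,800,000×27.11 + 44,700,000×25.51 + 44,300,000×1.97 = 618,108,000 + 1,140,297,000 + 87,271,000 = 1,845,676,000
volume = 22,800,000 + 44,700,000 + 44,300,000 = 111,800,000 m³
S = 1,845,676,000 / 111,800,000 = 16.5087 ‰

16.51 ‰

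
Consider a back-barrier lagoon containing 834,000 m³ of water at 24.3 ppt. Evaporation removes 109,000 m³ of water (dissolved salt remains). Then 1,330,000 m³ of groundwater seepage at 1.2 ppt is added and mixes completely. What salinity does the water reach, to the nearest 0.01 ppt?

10.64 ppt

After evaporation: salt = 834,000×24.3 = 20,266,200; volume = 834,000 − 109,000 = 725,000 m³
After mixing: salt = 20,266,200 + 1,330,000×1.2 = 21,862,200; volume = 725,000 + 1,330,000 = 2,055,000 m³
S = 21,862,200 / 2,055,000 = 10.6385 ppt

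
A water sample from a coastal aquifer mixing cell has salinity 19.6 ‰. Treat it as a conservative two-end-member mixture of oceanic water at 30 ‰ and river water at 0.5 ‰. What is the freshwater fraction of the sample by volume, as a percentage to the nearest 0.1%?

35.3%

Let f be the freshwater fraction. Salt balance per unit volume:
f×0.5 + (1−f)×30 = 19.6
f = (30 − 19.6) / (30 − 0.5) = 10.4/29.5 = 0.3525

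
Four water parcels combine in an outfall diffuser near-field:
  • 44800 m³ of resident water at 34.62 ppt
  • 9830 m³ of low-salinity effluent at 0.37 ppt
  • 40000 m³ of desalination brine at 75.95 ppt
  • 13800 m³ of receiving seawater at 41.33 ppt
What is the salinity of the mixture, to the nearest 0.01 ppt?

Weighted by volume,
salt = 44,800×34.62 + 9,830×0.37 + 40,000×75.95 + 13,800×41.33 = 1,550,976 + 3,637.1 + 3,038,000 + 570,354 = 5,162,967.1
volume = 44,800 + 9,830 + 40,000 + 13,800 = 108,430 m³
S = 5,162,967.1 / 108,430 = 47.6157 ppt

47.62 ppt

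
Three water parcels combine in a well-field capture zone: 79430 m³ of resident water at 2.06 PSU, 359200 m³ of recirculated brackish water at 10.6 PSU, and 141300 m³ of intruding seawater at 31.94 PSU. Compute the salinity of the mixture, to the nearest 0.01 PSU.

14.63 PSU

By conservation of dissolved salt,
salt = 79,430×2.06 + 359,200×10.6 + 141,300×31.94 = 163,625.8 + 3,807,520 + 4,513,122 = 8,484,267.8
volume = 79,430 + 359,200 + 141,300 = 579,930 m³
S = 8,484,267.8 / 579,930 = 14.6298 PSU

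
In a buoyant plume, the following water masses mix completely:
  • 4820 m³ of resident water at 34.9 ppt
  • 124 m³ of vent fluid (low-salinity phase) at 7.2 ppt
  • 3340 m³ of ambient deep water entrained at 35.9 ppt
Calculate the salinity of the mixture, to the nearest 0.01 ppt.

34.89 ppt

Total salt / total volume:
salt = 4,820×34.9 + 124×7.2 + 3,340×35.9 = 168,218 + 892.8 + 119,906 = 289,016.8
volume = 4,820 + 124 + 3,340 = 8,284 m³
S = 289,016.8 / 8,284 = 34.8886 ppt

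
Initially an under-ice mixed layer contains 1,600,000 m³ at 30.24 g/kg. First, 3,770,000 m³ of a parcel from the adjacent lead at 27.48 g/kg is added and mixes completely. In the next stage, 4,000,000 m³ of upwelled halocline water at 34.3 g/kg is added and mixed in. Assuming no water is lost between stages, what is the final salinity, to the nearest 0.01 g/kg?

30.86 g/kg

Total salt / total volume:
Initial salt = 1,600,000×30.24 = 48,384,000
After stage 1: salt = 48,384,000 + 3,770,000×27.48 = 151,983,600; volume = 5,370,000 m³; S = 28.302 g/kg
After stage 2: salt = 151,983,600 + 4,000,000×34.3 = 289,183,600; volume = 9,370,000 m³
S = 289,183,600 / 9,370,000 = 30.8627 g/kg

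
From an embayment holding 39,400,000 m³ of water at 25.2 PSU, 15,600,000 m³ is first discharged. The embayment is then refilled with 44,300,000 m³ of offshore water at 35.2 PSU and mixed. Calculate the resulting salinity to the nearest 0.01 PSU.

31.71 PSU

Remaining after removal: 23,800,000 m³ at 25.2 PSU (salt = 599,760,000)
After addition: salt = 599,760,000 + 44,300,000×35.2 = 2,159,120,000; volume = 68,100,000 m³
S = 2,159,120,000 / 68,100,000 = 31.7051 PSU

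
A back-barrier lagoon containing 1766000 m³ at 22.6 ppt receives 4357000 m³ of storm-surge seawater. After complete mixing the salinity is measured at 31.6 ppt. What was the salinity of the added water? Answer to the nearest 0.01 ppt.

35.25 ppt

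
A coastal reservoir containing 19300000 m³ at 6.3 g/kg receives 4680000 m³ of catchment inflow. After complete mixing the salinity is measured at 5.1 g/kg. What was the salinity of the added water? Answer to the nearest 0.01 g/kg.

0.15 g/kg

Salt balance: 19,300,000×6.3 + 4,680,000×S = 23,980,000×5.1
121,590,000 + 4,680,000·S = 122,298,000
S = (122,298,000 − 121,590,000) / 4,680,000 = 0.1513 g/kg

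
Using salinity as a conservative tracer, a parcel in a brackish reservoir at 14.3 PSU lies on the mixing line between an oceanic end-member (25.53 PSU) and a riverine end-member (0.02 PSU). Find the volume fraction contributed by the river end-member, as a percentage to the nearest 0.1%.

Let f be the freshwater fraction. Salt balance per unit volume:
f×0.02 + (1−f)×25.53 = 14.3
f = (25.53 − 14.3) / (25.53 − 0.02) = 11.23/25.51 = 0.4402

44.0%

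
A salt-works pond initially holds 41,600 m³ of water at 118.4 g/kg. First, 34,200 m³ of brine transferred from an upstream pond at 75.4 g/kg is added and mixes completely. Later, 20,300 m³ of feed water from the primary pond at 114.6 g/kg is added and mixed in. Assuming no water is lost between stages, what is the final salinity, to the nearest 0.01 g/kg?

102.29 g/kg

Mass of salt is conserved:
Initial salt = 41,600×118.4 = 4,925,440
After stage 1: salt = 4,925,440 + 34,200×75.4 = 7,504,120; volume = 75,800 m³; S = 98.999 g/kg
After stage 2: salt = 7,504,120 + 20,300×114.6 = 9,830,500; volume = 96,100 m³
S = 9,830,500 / 96,100 = 102.2945 g/kg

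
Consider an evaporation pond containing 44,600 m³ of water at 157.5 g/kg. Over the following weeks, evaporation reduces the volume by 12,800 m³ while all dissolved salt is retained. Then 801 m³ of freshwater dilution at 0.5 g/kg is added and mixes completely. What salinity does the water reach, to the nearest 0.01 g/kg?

After evaporation: salt = 44,600×157.5 = 7,024,500; volume = 44,600 − 12,800 = 31,800 m³
After mixing: salt = 7,024,500 + 801×0.5 = 7,024,900.5; volume = 31,800 + 801 = 32,601 m³
S = 7,024,900.5 / 32,601 = 215.4811 g/kg

215.48 g/kg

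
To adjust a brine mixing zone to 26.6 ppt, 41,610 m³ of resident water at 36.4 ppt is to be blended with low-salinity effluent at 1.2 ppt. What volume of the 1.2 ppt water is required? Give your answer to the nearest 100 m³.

Salt balance: 41,610×36.4 + V×1.2 = (41,610+V)×26.6
1,514,604 + 1.2V = 1,106,826 + 26.6V
407,778 = 25.4V
V = 16,054.25 m³

16100 m³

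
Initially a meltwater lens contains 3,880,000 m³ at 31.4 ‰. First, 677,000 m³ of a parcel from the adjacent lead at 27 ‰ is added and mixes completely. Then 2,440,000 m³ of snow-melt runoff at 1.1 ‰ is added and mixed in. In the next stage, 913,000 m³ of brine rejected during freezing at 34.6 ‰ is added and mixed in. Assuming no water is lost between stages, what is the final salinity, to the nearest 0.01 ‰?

Total salt / total volume:
Initial salt = 3,880,000×31.4 = 121,832,000
After stage 1: salt = 121,832,000 + 677,000×27 = 140,111,000; volume = 4,557,000 m³; S = 30.746 ‰
After stage 2: salt = 140,111,000 + 2,440,000×1.1 = 142,795,000; volume = 6,997,000 m³; S = 20.408 ‰
After stage 3: salt = 142,795,000 + 913,000×34.6 = 174,384,800; volume = 7,910,000 m³
S = 174,384,800 / 7,910,000 = 22.0461 ‰

22.05 ‰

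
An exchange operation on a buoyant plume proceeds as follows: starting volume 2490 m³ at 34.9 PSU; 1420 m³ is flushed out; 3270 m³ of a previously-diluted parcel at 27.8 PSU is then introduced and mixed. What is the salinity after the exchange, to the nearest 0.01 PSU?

29.55 PSU

Remaining after removal: 1,070 m³ at 34.9 PSU (salt = 37,343)
After addition: salt = 37,343 + 3,270×27.8 = 128,249; volume = 4,340 m³
S = 128,249 / 4,340 = 29.5505 PSU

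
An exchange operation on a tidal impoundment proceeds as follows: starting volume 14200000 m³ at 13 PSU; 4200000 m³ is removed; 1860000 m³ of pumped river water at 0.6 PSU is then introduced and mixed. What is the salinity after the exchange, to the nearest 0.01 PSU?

Remaining after removal: 10,000,000 m³ at 13 PSU (salt = 130,000,000)
After addition: salt = 130,000,000 + 1,860,000×0.6 = 131,116,000; volume = 11,860,000 m³
S = 131,116,000 / 11,860,000 = 11.0553 PSU

11.06 PSU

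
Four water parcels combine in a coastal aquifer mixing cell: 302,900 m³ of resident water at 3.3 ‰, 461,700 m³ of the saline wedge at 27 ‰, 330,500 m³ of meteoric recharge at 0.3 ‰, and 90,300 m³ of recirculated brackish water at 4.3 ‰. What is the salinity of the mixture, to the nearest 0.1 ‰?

11.8 ‰

Mass of salt is conserved:
salt = 302,900×3.3 + 461,700×27 + 330,500×0.3 + 90,300×4.3 = 999,570 + 12,465,900 + 99,150 + 388,290 = 13,952,910
volume = 302,900 + 461,700 + 330,500 + 90,300 = 1,185,400 m³
S = 13,952,910 / 1,185,400 = 11.771 ‰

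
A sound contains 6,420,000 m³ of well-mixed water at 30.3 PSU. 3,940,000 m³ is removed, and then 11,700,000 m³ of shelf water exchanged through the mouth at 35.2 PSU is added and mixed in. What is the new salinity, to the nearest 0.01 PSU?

34.34 PSU

Remaining after removal: 2,480,000 m³ at 30.3 PSU (salt = 75,144,000)
After addition: salt = 75,144,000 + 11,700,000×35.2 = 486,984,000; volume = 14,180,000 m³
S = 486,984,000 / 14,180,000 = 34.343 PSU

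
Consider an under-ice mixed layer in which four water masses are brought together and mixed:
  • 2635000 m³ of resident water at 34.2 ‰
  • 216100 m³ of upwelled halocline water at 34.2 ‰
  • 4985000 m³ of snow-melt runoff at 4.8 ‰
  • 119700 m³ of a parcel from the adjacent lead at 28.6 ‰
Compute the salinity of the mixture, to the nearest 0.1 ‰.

Salt balance:
salt = 2,635,000×34.2 + 216,100×34.2 + 4,985,000×4.8 + 119,700×28.6 = 90,117,000 + 7,390,620 + 23,928,000 + 3,423,420 = 124,859,040
volume = 2,635,000 + 216,100 + 4,985,000 + 119,700 = 7,955,800 m³
S = 124,859,040 / 7,955,800 = 15.694 ‰

15.7 ‰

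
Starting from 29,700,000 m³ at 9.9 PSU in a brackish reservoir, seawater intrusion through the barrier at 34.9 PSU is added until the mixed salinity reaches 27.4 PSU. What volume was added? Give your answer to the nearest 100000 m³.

Salt balance: 29,700,000×9.9 + V×34.9 = (29,700,000+V)×27.4
294,030,000 + 34.9V = 813,780,000 + 27.4V
519,750,000 = 7.5V
V = 69,300,000 m³

69300000 m³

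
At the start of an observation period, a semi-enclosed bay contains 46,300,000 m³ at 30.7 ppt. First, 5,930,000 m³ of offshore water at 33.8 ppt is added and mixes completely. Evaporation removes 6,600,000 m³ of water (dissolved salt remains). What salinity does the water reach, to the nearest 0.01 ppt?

35.54 ppt

After mixing: salt = 46,300,000×30.7 + 5,930,000×33.8 = 1,621,844,000; volume = 52,230,000 m³
After evaporation: salt unchanged = 1,621,844,000; volume = 52,230,000 − 6,600,000 = 45,630,000 m³
S = 1,621,844,000 / 45,630,000 = 35.5434 ppt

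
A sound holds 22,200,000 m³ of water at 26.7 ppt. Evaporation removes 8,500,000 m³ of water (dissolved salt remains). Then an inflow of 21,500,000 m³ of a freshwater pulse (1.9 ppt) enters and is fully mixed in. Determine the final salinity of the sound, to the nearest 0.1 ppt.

After evaporation: salt = 22,200,000×26.7 = 592,740,000; volume = 22,200,000 − 8,500,000 = 13,700,000 m³
After mixing: salt = 592,740,000 + 21,500,000×1.9 = 633,590,000; volume = 13,700,000 + 21,500,000 = 35,200,000 m³
S = 633,590,000 / 35,200,000 = 17.9997 ppt

18.0 ppt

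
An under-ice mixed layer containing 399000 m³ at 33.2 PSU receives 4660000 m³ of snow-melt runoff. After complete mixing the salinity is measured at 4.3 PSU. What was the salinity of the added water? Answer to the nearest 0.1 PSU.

1.8 PSU

Salt balance: 399,000×33.2 + 4,660,000×S = 5,059,000×4.3
13,246,800 + 4,660,000·S = 21,753,700
S = (21,753,700 − 13,246,800) / 4,660,000 = 1.8255 PSU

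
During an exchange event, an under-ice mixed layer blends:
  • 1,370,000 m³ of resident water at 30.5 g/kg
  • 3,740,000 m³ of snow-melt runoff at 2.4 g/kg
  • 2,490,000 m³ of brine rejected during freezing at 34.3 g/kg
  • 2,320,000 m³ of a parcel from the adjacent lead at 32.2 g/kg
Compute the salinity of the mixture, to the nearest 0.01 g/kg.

By conservation of dissolved salt,
salt = 1,370,000×30.5 + 3,740,000×2.4 + 2,490,000×34.3 + 2,320,000×32.2 = 41,785,000 + 8,976,000 + 85,407,000 + 74,704,000 = 210,872,000
volume = 1,370,000 + 3,740,000 + 2,490,000 + 2,320,000 = 9,920,000 m³
S = 210,872,000 / 9,920,000 = 21.2573 g/kg

21.26 g/kg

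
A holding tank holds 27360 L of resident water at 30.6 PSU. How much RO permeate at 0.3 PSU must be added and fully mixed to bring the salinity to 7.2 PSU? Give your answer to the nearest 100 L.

92800 L

Salt balance: 27,360×30.6 + V×0.3 = (27,360+V)×7.2
837,216 + 0.3V = 196,992 + 7.2V
640,224 = 6.9V
V = 92,786.09 L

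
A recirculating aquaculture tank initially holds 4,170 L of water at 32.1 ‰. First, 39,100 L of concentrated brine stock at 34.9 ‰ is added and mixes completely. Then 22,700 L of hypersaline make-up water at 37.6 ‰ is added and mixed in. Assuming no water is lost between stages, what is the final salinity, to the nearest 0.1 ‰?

35.7 ‰

Conserving salt mass:
Initial salt = 4,170×32.1 = 133,857
After stage 1: salt = 133,857 + 39,100×34.9 = 1,498,447; volume = 43,270 L; S = 34.63 ‰
After stage 2: salt = 1,498,447 + 22,700×37.6 = 2,351,967; volume = 65,970 L
S = 2,351,967 / 65,970 = 35.6521 ‰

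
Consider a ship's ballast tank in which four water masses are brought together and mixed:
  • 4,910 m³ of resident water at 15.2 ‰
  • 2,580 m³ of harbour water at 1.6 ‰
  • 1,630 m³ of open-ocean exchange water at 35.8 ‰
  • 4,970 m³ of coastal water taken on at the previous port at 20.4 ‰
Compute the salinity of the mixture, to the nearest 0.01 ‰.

Mass of salt is conserved:
salt = 4,910×15.2 + 2,580×1.6 + 1,630×35.8 + 4,970×20.4 = 74,632 + 4,128 + 58,354 + 101,388 = 238,502
volume = 4,910 + 2,580 + 1,630 + 4,970 = 14,090 m³
S = 238,502 / 14,090 = 16.927 ‰

16.93 ‰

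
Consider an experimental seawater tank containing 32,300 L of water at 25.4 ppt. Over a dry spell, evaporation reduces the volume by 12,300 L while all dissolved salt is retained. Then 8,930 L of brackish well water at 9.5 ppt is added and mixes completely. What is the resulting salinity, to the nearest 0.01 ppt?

31.29 ppt

After evaporation: salt = 32,300×25.4 = 820,420; volume = 32,300 − 12,300 = 20,000 L
After mixing: salt = 820,420 + 8,930×9.5 = 905,255; volume = 20,000 + 8,930 = 28,930 L
S = 905,255 / 28,930 = 31.2912 ppt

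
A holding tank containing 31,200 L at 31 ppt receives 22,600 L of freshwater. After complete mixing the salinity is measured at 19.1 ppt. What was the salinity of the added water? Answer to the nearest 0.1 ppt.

Salt balance: 31,200×31 + 22,600×S = 53,800×19.1
967,200 + 22,600·S = 1,027,580
S = (1,027,580 − 967,200) / 22,600 = 2.6717 ppt

2.7 ppt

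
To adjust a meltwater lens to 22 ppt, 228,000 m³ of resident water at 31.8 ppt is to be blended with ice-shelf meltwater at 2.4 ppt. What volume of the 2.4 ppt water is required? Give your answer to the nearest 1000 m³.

114000 m³

Salt balance: 228,000×31.8 + V×2.4 = (228,000+V)×22
7,250,400 + 2.4V = 5,016,000 + 22V
2,234,400 = 19.6V
V = 114,000 m³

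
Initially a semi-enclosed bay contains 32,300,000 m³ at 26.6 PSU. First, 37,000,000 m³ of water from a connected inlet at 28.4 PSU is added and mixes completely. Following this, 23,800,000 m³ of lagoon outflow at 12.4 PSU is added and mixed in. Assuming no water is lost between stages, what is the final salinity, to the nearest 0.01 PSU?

23.69 PSU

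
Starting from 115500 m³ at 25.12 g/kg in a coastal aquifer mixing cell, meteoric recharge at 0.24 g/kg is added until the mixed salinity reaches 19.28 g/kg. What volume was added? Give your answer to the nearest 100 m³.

35400 m³

Salt balance: 115,500×25.12 + V×0.24 = (115,500+V)×19.28
2,901,360 + 0.24V = 2,226,840 + 19.28V
674,520 = 19.04V
V = 35,426.47 m³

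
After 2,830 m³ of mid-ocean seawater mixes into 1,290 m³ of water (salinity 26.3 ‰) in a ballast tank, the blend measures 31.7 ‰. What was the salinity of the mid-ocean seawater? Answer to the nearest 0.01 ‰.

34.16 ‰

Salt balance: 1,290×26.3 + 2,830×S = 4,120×31.7
33,927 + 2,830·S = 130,604
S = (130,604 − 33,927) / 2,830 = 34.1615 ‰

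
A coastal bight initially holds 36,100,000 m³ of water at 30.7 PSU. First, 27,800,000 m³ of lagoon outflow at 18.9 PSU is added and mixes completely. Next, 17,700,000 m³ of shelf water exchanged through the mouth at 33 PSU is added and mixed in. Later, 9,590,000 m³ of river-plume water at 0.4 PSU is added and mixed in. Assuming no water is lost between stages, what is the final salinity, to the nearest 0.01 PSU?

24.36 PSU

By conservation of dissolved salt,
Initial salt = 36,100,000×30.7 = 1,108,270,000
After stage 1: salt = 1,108,270,000 + 27,800,000×18.9 = 1,633,690,000; volume = 63,900,000 m³; S = 25.566 PSU
After stage 2: salt = 1,633,690,000 + 17,700,000×33 = 2,217,790,000; volume = 81,600,000 m³; S = 27.179 PSU
After stage 3: salt = 2,217,790,000 + 9,590,000×0.4 = 2,221,626,000; volume = 91,190,000 m³
S = 2,221,626,000 / 91,190,000 = 24.3626 PSU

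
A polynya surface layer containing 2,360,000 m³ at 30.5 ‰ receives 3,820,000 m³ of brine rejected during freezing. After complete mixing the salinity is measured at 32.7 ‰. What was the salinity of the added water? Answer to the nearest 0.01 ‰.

34.06 ‰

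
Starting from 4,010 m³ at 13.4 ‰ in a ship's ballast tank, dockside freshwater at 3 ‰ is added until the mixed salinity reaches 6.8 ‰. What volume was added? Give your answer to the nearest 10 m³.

6960 m³

Salt balance: 4,010×13.4 + V×3 = (4,010+V)×6.8
53,734 + 3V = 27,268 + 6.8V
26,466 = 3.8V
V = 6,964.74 m³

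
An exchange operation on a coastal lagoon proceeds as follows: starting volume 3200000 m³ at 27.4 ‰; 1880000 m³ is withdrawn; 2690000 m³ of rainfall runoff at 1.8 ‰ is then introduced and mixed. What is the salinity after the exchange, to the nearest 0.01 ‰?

10.23 ‰

Remaining after removal: 1,320,000 m³ at 27.4 ‰ (salt = 36,168,000)
After addition: salt = 36,168,000 + 2,690,000×1.8 = 41,010,000; volume = 4,010,000 m³
S = 41,010,000 / 4,010,000 = 10.2269 ‰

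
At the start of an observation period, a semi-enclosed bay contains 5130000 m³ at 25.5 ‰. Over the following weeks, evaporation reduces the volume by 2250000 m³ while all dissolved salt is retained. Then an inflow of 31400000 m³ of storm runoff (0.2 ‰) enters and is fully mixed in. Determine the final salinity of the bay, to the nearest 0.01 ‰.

4.00 ‰

After evaporation: salt = 5,130,000×25.5 = 130,815,000; volume = 5,130,000 − 2,250,000 = 2,880,000 m³
After mixing: salt = 130,815,000 + 31,400,000×0.2 = 137,095,000; volume = 2,880,000 + 31,400,000 = 34,280,000 m³
S = 137,095,000 / 34,280,000 = 3.9993 ‰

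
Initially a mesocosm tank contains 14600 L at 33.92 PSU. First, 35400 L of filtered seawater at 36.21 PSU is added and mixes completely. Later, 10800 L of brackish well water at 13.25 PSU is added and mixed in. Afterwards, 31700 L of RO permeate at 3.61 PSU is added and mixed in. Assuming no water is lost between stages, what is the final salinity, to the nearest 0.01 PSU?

By conservation of dissolved salt,
Initial salt = 14,600×33.92 = 495,232
After stage 1: salt = 495,232 + 35,400×36.21 = 1,777,066; volume = 50,000 L; S = 35.541 PSU
After stage 2: salt = 1,777,066 + 10,800×13.25 = 1,920,166; volume = 60,800 L; S = 31.582 PSU
After stage 3: salt = 1,920,166 + 31,700×3.61 = 2,034,603; volume = 92,500 L
S = 2,034,603 / 92,500 = 21.9957 PSU

22.00 PSU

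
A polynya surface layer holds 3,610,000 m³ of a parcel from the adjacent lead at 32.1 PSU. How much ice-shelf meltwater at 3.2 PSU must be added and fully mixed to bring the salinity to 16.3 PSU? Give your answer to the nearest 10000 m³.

4350000 m³

Salt balance: 3,610,000×32.1 + V×3.2 = (3,610,000+V)×16.3
115,881,000 + 3.2V = 58,843,000 + 16.3V
57,038,000 = 13.1V
V = 4,354,045.8 m³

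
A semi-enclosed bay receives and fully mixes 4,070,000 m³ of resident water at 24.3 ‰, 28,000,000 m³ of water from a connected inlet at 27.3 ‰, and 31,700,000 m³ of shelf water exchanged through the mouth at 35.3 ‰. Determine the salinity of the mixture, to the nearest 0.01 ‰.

31.09 ‰

Mass of salt is conserved:
salt = 4,070,000×24.3 + 28,000,000×27.3 + 31,700,000×35.3 = 98,901,000 + 764,400,000 + 1,119,010,000 = 1,982,311,000
volume = 4,070,000 + 28,000,000 + 31,700,000 = 63,770,000 m³
S = 1,982,311,000 / 63,770,000 = 31.0853 ‰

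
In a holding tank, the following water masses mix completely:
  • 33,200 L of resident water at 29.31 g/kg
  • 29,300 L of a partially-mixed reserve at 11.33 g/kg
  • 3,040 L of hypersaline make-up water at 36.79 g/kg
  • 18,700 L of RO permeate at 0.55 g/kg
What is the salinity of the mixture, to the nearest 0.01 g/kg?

Total salt / total volume:
salt = 33,200×29.31 + 29,300×11.33 + 3,040×36.79 + 18,700×0.55 = 973,092 + 331,969 + 111,841.6 + 10,285 = 1,427,187.6
volume = 33,200 + 29,300 + 3,040 + 18,700 = 84,240 L
S = 1,427,187.6 / 84,240 = 16.9419 g/kg

16.94 g/kg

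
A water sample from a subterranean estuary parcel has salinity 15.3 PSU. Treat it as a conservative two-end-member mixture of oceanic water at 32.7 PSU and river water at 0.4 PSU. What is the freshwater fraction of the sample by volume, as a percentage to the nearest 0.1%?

Let f be the freshwater fraction. Salt balance per unit volume:
f×0.4 + (1−f)×32.7 = 15.3
f = (32.7 − 15.3) / (32.7 − 0.4) = 17.4/32.3 = 0.5387

53.9%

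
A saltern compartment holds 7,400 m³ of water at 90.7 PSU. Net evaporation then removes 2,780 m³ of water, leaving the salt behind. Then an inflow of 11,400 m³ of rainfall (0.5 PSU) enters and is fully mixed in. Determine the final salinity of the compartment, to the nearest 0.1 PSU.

42.3 PSU

After evaporation: salt = 7,400×90.7 = 671,180; volume = 7,400 − 2,780 = 4,620 m³
After mixing: salt = 671,180 + 11,400×0.5 = 676,880; volume = 4,620 + 11,400 = 16,020 m³
S = 676,880 / 16,020 = 42.2522 PSU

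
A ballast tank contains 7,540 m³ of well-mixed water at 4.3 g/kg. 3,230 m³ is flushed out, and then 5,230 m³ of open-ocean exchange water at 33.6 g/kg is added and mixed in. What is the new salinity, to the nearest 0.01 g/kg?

Remaining after removal: 4,310 m³ at 4.3 g/kg (salt = 18,533)
After addition: salt = 18,533 + 5,230×33.6 = 194,261; volume = 9,540 m³
S = 194,261 / 9,540 = 20.3628 g/kg

20.36 g/kg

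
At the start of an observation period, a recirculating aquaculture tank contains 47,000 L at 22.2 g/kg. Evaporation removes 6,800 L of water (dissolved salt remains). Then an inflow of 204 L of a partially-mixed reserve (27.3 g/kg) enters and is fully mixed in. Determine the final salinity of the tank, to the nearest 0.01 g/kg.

After evaporation: salt = 47,000×22.2 = 1,043,400; volume = 47,000 − 6,800 = 40,200 L
After mixing: salt = 1,043,400 + 204×27.3 = 1,048,969.2; volume = 40,200 + 204 = 40,404 L
S = 1,048,969.2 / 40,404 = 25.962 g/kg

25.96 g/kg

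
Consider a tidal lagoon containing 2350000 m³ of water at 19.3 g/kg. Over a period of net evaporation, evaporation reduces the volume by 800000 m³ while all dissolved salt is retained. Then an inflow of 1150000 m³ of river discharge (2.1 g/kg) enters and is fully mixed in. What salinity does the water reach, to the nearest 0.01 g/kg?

After evaporation: salt = 2,350,000×19.3 = 45,355,000; volume = 2,350,000 − 800,000 = 1,550,000 m³
After mixing: salt = 45,355,000 + 1,150,000×2.1 = 47,770,000; volume = 1,550,000 + 1,150,000 = 2,700,000 m³
S = 47,770,000 / 2,700,000 = 17.6926 g/kg

17.69 g/kg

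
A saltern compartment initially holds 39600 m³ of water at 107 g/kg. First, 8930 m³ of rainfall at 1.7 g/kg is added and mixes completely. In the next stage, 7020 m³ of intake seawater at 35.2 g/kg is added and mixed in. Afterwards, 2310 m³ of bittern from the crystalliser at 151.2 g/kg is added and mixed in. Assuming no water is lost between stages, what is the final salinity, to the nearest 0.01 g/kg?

83.80 g/kg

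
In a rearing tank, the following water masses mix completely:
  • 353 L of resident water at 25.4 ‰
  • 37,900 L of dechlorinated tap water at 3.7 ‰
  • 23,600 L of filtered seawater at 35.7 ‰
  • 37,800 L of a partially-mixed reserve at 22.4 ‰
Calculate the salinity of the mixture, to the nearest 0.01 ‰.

Mass of salt is conserved:
salt = 353×25.4 + 37,900×3.7 + 23,600×35.7 + 37,800×22.4 = 8,966.2 + 140,230 + 842,520 + 846,720 = 1,838,436.2
volume = 353 + 37,900 + 23,600 + 37,800 = 99,653 L
S = 1,838,436.2 / 99,653 = 18.4484 ‰

18.45 ‰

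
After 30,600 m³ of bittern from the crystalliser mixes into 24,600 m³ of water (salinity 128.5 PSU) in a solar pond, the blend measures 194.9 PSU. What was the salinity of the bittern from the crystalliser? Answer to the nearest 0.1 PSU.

248.3 PSU

Salt balance: 24,600×128.5 + 30,600×S = 55,200×194.9
3,161,100 + 30,600·S = 10,758,480
S = (10,758,480 − 3,161,100) / 30,600 = 248.2804 PSU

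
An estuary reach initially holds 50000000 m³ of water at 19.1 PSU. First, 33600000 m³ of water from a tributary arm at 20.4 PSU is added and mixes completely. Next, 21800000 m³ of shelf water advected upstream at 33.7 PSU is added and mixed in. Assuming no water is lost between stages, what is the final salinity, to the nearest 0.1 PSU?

22.5 PSU

Total salt / total volume:
Initial salt = 50,000,000×19.1 = 955,000,000
After stage 1: salt = 955,000,000 + 33,600,000×20.4 = 1,640,440,000; volume = 83,600,000 m³; S = 19.622 PSU
After stage 2: salt = 1,640,440,000 + 21,800,000×33.7 = 2,375,100,000; volume = 105,400,000 m³
S = 2,375,100,000 / 105,400,000 = 22.5342 PSU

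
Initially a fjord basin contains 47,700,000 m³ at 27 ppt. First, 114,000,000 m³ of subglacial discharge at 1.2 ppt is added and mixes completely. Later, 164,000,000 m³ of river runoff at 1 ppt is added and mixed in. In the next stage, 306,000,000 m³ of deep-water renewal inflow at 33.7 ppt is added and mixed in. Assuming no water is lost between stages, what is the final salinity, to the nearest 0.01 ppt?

Total salt / total volume:
Initial salt = 47,700,000×27 = 1,287,900,000
After stage 1: salt = 1,287,900,000 + 114,000,000×1.2 = 1,424,700,000; volume = 161,700,000 m³; S = 8.811 ppt
After stage 2: salt = 1,424,700,000 + 164,000,000×1 = 1,588,700,000; volume = 325,700,000 m³; S = 4.878 ppt
After stage 3: salt = 1,588,700,000 + 306,000,000×33.7 = 11,900,900,000; volume = 631,700,000 m³
S = 11,900,900,000 / 631,700,000 = 18.8395 ppt

18.84 ppt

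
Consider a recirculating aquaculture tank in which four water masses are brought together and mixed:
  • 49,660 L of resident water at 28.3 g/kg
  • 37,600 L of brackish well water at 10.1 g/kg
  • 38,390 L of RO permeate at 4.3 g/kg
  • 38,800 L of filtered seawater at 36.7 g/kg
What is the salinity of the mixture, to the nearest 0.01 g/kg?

20.52 g/kg

Total salt / total volume:
salt = 49,660×28.3 + 37,600×10.1 + 38,390×4.3 + 38,800×36.7 = 1,405,378 + 379,760 + 165,077 + 1,423,960 = 3,374,175
volume = 49,660 + 37,600 + 38,390 + 38,800 = 164,450 L
S = 3,374,175 / 164,450 = 20.5179 g/kg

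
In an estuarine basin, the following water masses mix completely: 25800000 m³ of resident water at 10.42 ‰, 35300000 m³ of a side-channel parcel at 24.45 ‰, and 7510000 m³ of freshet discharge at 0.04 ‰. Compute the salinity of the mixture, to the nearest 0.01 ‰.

16.50 ‰

Total salt / total volume:
salt = 25,800,000×10.42 + 35,300,000×24.45 + 7,510,000×0.04 = 268,836,000 + 863,085,000 + 300,400 = 1,132,221,400
volume = 25,800,000 + 35,300,000 + 7,510,000 = 68,610,000 m³
S = 1,132,221,400 / 68,610,000 = 16.5023 ‰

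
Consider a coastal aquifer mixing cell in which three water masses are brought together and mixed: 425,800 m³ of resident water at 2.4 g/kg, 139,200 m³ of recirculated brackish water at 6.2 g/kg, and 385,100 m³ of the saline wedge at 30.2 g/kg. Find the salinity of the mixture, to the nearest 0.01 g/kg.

14.22 g/kg

Mass of salt is conserved:
salt = 425,800×2.4 + 139,200×6.2 + 385,100×30.2 = 1,021,920 + 863,040 + 11,630,020 = 13,514,980
volume = 425,800 + 139,200 + 385,100 = 950,100 m³
S = 13,514,980 / 950,100 = 14.2248 g/kg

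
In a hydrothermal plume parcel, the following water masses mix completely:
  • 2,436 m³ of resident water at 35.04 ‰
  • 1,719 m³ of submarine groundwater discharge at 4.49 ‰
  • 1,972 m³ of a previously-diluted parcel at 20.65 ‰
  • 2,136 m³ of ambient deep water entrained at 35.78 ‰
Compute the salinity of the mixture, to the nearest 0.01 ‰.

25.44 ‰

Conserving salt mass:
salt = 2,436×35.04 + 1,719×4.49 + 1,972×20.65 + 2,136×35.78 = 85,357.44 + 7,718.31 + 40,721.8 + 76,426.08 = 210,223.63
volume = 2,436 + 1,719 + 1,972 + 2,136 = 8,263 m³
S = 210,223.63 / 8,263 = 25.4416 ‰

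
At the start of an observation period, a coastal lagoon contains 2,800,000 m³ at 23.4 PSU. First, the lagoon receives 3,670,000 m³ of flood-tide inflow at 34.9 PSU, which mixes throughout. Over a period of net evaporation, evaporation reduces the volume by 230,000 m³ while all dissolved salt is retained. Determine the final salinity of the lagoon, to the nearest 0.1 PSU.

31.0 PSU

After mixing: salt = 2,800,000×23.4 + 3,670,000×34.9 = 193,603,000; volume = 6,470,000 m³
After evaporation: salt unchanged = 193,603,000; volume = 6,470,000 − 230,000 = 6,240,000 m³
S = 193,603,000 / 6,240,000 = 31.0261 PSU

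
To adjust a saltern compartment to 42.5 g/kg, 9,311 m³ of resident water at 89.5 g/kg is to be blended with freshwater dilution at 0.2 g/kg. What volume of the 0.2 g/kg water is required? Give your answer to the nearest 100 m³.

10300 m³

Salt balance: 9,311×89.5 + V×0.2 = (9,311+V)×42.5
833,334.5 + 0.2V = 395,717.5 + 42.5V
437,617 = 42.3V
V = 10,345.56 m³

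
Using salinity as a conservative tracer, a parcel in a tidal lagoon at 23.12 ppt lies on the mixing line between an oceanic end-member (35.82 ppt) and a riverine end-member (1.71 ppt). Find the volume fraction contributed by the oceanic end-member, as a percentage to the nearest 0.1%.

Let g be the oceanic fraction. Salt balance per unit volume:
g×35.82 + (1−g)×1.71 = 23.12
g = (23.12 − 1.71) / (35.82 − 1.71) = 21.41/34.11 = 0.6277

62.8%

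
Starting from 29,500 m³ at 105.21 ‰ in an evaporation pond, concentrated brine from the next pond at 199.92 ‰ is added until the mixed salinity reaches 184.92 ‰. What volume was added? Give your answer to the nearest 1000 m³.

Salt balance: 29,500×105.21 + V×199.92 = (29,500+V)×184.92
3,103,695 + 199.92V = 5,455,140 + 184.92V
2,351,445 = 15V
V = 156,763 m³

157000 m³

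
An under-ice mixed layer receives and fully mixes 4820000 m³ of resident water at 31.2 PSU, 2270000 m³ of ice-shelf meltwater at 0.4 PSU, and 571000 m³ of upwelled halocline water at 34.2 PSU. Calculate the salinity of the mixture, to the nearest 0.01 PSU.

22.30 PSU

Weighted by volume,
salt = 4,820,000×31.2 + 2,270,000×0.4 + 571,000×34.2 = 150,384,000 + 908,000 + 19,528,200 = 170,820,200
volume = 4,820,000 + 2,270,000 + 571,000 = 7,661,000 m³
S = 170,820,200 / 7,661,000 = 22.2974 PSU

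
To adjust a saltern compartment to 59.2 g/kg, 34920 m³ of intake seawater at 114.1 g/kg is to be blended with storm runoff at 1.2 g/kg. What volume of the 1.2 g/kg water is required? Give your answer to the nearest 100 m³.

33100 m³

Salt balance: 34,920×114.1 + V×1.2 = (34,920+V)×59.2
3,984,372 + 1.2V = 2,067,264 + 59.2V
1,917,108 = 58V
V = 33,053.59 m³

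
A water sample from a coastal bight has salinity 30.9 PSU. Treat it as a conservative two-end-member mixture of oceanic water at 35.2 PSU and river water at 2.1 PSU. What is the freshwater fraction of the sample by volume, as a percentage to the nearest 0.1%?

Let f be the freshwater fraction. Salt balance per unit volume:
f×2.1 + (1−f)×35.2 = 30.9
f = (35.2 − 30.9) / (35.2 − 2.1) = 4.3/33.1 = 0.1299

13.0%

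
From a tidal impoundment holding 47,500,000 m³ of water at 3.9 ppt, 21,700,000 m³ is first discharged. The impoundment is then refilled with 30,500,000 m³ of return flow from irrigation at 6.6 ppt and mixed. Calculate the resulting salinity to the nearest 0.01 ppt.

5.36 ppt

Remaining after removal: 25,800,000 m³ at 3.9 ppt (salt = 100,620,000)
After addition: salt = 100,620,000 + 30,500,000×6.6 = 301,920,000; volume = 56,300,000 m³
S = 301,920,000 / 56,300,000 = 5.3627 ppt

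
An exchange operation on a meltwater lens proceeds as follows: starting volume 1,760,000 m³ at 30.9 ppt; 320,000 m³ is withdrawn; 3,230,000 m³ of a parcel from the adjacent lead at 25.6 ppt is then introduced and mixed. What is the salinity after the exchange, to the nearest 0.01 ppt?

Remaining after removal: 1,440,000 m³ at 30.9 ppt (salt = 44,496,000)
After addition: salt = 44,496,000 + 3,230,000×25.6 = 127,184,000; volume = 4,670,000 m³
S = 127,184,000 / 4,670,000 = 27.2343 ppt

27.23 ppt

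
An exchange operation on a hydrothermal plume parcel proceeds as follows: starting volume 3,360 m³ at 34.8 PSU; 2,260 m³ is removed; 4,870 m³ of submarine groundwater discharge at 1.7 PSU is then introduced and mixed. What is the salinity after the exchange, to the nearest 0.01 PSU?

7.80 PSU

Remaining after removal: 1,100 m³ at 34.8 PSU (salt = 38,280)
After addition: salt = 38,280 + 4,870×1.7 = 46,559; volume = 5,970 m³
S = 46,559 / 5,970 = 7.7988 PSU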